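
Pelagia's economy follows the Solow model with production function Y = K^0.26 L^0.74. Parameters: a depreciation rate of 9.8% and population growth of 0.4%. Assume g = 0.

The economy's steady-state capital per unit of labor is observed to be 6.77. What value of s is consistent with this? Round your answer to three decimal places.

Steady state requires s·f(k) = (n + δ)·k, i.e. s·k^α = (n + δ)·k.
So s / (n + δ) = (k*)^(1−α) = 6.77^0.74 = 4.1175.
Therefore s = 4.1175 × (n + δ) = 4.1175 × 0.102 = 0.4200.

s ≈ 0.420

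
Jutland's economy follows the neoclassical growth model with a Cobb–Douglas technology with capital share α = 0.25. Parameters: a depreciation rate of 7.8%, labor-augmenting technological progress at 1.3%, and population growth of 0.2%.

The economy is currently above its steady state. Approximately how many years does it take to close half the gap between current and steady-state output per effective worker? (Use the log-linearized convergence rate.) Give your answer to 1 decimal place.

about 9.9 years

Near the steady state the convergence rate is λ = (1 − α)(n + g + δ).
λ = (1 − 0.25) × 0.093 = 0.75 × 0.093 = 0.06975
Half-life = ln 2 / λ = 0.6931 / 0.06975 ≈ 9.94 years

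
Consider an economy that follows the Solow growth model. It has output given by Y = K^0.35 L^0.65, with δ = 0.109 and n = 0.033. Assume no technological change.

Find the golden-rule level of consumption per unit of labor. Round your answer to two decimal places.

c_gold ≈ 1.06

At the golden rule, f'(k) = n + δ, so α·k^(α−1) = n + δ and k_gold = (α/(n + δ))^(1/(1−α)).
k_gold = (0.35/0.142)^(1/0.65) = 2.4648^1.5385 ≈ 4.0064
c_gold = f(k_gold) − (n + δ)·k_gold = 1.6254 − 0.142×4.0064 ≈ 1.0565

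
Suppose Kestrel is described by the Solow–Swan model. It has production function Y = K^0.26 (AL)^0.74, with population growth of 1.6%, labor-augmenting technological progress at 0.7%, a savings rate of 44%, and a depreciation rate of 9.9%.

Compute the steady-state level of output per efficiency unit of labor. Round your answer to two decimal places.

In steady state, investment equals break-even investment: s·k^α = (n + g + δ)·k.
Rearranging, k^(1−α) = s / (n + g + δ).
k^0.74 = 0.44 / (0.016 + 0.007 + 0.099) = 0.44 / 0.122 = 3.6066
k* = 3.6066^(1/0.74) ≈ 5.6602
y* = (k*)^α = 5.6602^0.26 ≈ 1.5694

y* ≈ 1.57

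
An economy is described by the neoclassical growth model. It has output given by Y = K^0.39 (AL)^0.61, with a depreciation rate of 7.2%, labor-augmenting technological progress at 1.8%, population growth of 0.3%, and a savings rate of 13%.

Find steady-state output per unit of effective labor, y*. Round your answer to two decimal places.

In steady state, investment equals break-even investment: s·k^α = (n + g + δ)·k.
Rearranging, k^(1−α) = s / (n + g + δ).
k^0.61 = 0.13 / (0.003 + 0.018 + 0.072) = 0.13 / 0.093 = 1.3978
k* = 1.3978^(1/0.61) ≈ 1.7315
y* = (k*)^α = 1.7315^0.39 ≈ 1.2388

y* ≈ 1.24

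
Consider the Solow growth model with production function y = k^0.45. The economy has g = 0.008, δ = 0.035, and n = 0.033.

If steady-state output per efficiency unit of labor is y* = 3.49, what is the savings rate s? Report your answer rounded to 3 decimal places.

At the steady state, Δk = 0, so s·k^α = (n + g + δ)·k.
Since y* = [s/(n + g + δ)]^(α/(1−α)), we have s/(n + g + δ) = (y*)^((1−α)/α) = 3.49^1.2222 = 4.6072.
Therefore s = 4.6072 × (n + g + δ) = 4.6072 × 0.076 = 0.3501.

s ≈ 0.350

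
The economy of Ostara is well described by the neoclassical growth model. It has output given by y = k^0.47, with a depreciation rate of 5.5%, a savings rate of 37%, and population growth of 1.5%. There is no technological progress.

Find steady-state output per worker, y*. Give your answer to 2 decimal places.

Steady state requires s·f(k) = (n + δ)·k, i.e. s·k^α = (n + δ)·k.
Dividing both sides by k: k^(1−α) = s / (n + δ).
k^0.53 = 0.37 / (0.015 + 0.055) = 0.37 / 0.070 = 5.2857
k* = 5.2857^(1/0.53) ≈ 23.1390
y* = (k*)^α = 23.1390^0.47 ≈ 4.3777

y* = 4.38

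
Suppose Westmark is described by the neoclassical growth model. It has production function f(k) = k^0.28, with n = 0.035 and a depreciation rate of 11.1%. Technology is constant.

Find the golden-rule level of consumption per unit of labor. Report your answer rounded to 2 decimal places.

c_gold ≈ 0.93

At the golden rule, f'(k) = n + δ, so α·k^(α−1) = n + δ and k_gold = (α/(n + δ))^(1/(1−α)).
k_gold = (0.28/0.146)^(1/0.72) = 1.9178^1.3889 ≈ 2.4705
c_gold = f(k_gold) − (n + δ)·k_gold = 1.2882 − 0.146×2.4705 ≈ 0.9275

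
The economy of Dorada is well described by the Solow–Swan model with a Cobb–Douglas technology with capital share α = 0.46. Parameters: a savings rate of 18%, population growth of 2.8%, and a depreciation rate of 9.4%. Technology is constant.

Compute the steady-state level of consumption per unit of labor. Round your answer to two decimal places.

At the steady state, Δk = 0, so s·k^α = (n + δ)·k.
Rearranging, k^(1−α) = s / (n + δ).
k^0.54 = 0.18 / (0.028 + 0.094) = 0.18 / 0.122 = 1.4754
k* = 1.4754^(1/0.54) ≈ 2.0549
y* = (k*)^α = 2.0549^0.46 ≈ 1.3928
c* = (1 − s)·y* = (1 − 0.18) × 1.3928 ≈ 1.1421

c* ≈ 1.14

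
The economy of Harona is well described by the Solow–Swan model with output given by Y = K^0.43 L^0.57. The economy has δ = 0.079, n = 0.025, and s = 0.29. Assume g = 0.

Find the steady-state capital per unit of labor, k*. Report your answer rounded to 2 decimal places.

Steady state requires s·f(k) = (n + δ)·k, i.e. s·k^α = (n + δ)·k.
Dividing both sides by k: k^(1−α) = s / (n + δ).
k^0.57 = 0.29 / (0.025 + 0.079) = 0.29 / 0.104 = 2.7885
k* = 2.7885^(1/0.57) ≈ 6.0444

k* ≈ 6.04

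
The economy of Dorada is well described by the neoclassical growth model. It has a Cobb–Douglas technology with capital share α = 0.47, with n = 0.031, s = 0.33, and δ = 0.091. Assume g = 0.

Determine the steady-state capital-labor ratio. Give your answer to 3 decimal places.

k* ≈ 6.537

At the steady state, Δk = 0, so s·k^α = (n + δ)·k.
Dividing both sides by k: k^(1−α) = s / (n + δ).
k^0.53 = 0.33 / (0.031 + 0.091) = 0.33 / 0.122 = 2.7049
k* = 2.7049^(1/0.53) ≈ 6.5370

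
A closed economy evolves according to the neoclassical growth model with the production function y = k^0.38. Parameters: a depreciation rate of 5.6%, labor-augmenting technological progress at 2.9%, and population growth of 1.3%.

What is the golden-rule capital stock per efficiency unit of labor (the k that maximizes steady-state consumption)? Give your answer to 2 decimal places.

k_gold ≈ 8.90

The golden rule sets f'(k) = n + g + δ, i.e. α·k^(α−1) = n + g + δ.
So k^(1−α) = α / (n + g + δ) = 0.38 / 0.098 = 3.8776.
k_gold = 3.8776^(1/0.62) ≈ 8.8981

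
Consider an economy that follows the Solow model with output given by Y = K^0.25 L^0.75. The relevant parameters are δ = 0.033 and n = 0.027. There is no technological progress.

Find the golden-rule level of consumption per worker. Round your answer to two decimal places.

At the golden rule, f'(k) = n + δ, so α·k^(α−1) = n + δ and k_gold = (α/(n + δ))^(1/(1−α)).
k_gold = (0.25/0.060)^(1/0.75) = 4.1667^1.3333 ≈ 6.7045
c_gold = f(k_gold) − (n + δ)·k_gold = 1.6091 − 0.060×6.7045 ≈ 1.2068

c_gold ≈ 1.21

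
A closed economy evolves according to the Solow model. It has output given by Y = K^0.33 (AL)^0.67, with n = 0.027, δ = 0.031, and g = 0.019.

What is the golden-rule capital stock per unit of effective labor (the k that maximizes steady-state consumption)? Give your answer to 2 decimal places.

The golden rule sets f'(k) = n + g + δ, i.e. α·k^(α−1) = n + g + δ.
So k^(1−α) = α / (n + g + δ) = 0.33 / 0.077 = 4.2857.
k_gold = 4.2857^(1/0.67) ≈ 8.7764

k_gold ≈ 8.78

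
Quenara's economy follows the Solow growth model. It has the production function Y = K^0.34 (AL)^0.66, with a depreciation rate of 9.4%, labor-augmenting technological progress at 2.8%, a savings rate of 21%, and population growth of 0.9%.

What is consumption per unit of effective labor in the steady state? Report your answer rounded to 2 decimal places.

Steady state requires s·f(k) = (n + g + δ)·k, i.e. s·k^α = (n + g + δ)·k.
Rearranging, k^(1−α) = s / (n + g + δ).
k^0.66 = 0.21 / (0.009 + 0.028 + 0.094) = 0.21 / 0.131 = 1.6031
k* = 1.6031^(1/0.66) ≈ 2.0443
y* = (k*)^α = 2.0443^0.34 ≈ 1.2752
c* = (1 − s)·y* = (1 − 0.21) × 1.2752 ≈ 1.0074

c* ≈ 1.01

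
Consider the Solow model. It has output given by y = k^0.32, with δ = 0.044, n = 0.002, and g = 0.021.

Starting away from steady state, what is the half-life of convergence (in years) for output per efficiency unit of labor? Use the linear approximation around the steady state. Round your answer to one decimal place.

Near the steady state the convergence rate is λ = (1 − α)(n + g + δ).
λ = (1 − 0.32) × 0.067 = 0.68 × 0.067 = 0.04556
Half-life = ln 2 / λ = 0.6931 / 0.04556 ≈ 15.21 years

half-life ≈ 15.2 years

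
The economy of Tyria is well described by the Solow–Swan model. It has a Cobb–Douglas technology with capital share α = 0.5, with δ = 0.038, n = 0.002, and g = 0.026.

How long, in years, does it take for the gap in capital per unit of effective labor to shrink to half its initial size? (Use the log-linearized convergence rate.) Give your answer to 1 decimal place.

Near the steady state the convergence rate is λ = (1 − α)(n + g + δ).
λ = (1 − 0.5) × 0.066 = 0.5 × 0.066 = 0.0330
Half-life = ln 2 / λ = 0.6931 / 0.0330 ≈ 21.00 years

about 21.0 years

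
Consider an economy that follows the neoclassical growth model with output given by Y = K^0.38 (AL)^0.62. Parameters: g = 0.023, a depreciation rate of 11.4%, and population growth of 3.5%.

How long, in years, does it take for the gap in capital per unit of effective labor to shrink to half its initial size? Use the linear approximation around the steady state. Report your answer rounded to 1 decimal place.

Near the steady state the convergence rate is λ = (1 − α)(n + g + δ).
λ = (1 − 0.38) × 0.172 = 0.62 × 0.172 = 0.10664
Half-life = ln 2 / λ = 0.6931 / 0.10664 ≈ 6.50 years

half-life ≈ 6.5 years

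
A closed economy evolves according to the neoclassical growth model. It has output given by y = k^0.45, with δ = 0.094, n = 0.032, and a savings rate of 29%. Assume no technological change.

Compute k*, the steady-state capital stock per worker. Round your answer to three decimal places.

k* = 4.552

Steady state requires s·f(k) = (n + δ)·k, i.e. s·k^α = (n + δ)·k.
Dividing both sides by k: k^(1−α) = s / (n + δ).
k^0.55 = 0.29 / (0.032 + 0.094) = 0.29 / 0.126 = 2.3016
k* = 2.3016^(1/0.55) ≈ 4.5524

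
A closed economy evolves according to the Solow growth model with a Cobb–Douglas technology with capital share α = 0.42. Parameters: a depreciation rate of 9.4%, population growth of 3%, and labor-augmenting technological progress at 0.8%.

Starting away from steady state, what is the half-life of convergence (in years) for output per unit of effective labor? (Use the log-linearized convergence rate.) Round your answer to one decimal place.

Near the steady state the convergence rate is λ = (1 − α)(n + g + δ).
λ = (1 − 0.42) × 0.132 = 0.58 × 0.132 = 0.07656
Half-life = ln 2 / λ = 0.6931 / 0.07656 ≈ 9.05 years

about 9.1 years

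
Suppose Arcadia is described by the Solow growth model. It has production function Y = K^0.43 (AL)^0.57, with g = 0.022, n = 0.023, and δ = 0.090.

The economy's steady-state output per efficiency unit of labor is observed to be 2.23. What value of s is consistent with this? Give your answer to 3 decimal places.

s ≈ 0.391

At the steady state, Δk = 0, so s·k^α = (n + g + δ)·k.
Since y* = [s/(n + g + δ)]^(α/(1−α)), we have s/(n + g + δ) = (y*)^((1−α)/α) = 2.23^1.3256 = 2.8954.
Therefore s = 2.8954 × (n + g + δ) = 2.8954 × 0.135 = 0.3909.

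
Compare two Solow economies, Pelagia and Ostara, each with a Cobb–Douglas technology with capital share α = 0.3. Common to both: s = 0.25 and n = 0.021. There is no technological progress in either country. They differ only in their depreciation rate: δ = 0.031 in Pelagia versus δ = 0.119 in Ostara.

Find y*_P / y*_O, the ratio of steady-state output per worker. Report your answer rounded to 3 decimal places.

Steady-state y* = [s/(n + δ)]^(α/(1−α)), so the ratio is [ (s_P/(n + δ)_P) / (s_O/(n + δ)_O) ]^0.4286.
s_P/(n + δ)_P = 0.25/0.052 = 4.8077; s_O/(n + δ)_O = 0.25/0.140 = 1.7857.
Ratio = (4.8077/1.7857)^0.4286 = 2.6923^0.4286 ≈ 1.5288

y*_P / y*_O ≈ 1.529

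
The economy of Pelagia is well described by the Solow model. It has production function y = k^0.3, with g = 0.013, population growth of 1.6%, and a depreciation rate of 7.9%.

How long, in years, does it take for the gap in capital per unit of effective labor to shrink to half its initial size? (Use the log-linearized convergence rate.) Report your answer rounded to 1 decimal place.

t_½ ≈ 9.2 years

Near the steady state the convergence rate is λ = (1 − α)(n + g + δ).
λ = (1 − 0.3) × 0.108 = 0.7 × 0.108 = 0.0756
Half-life = ln 2 / λ = 0.6931 / 0.0756 ≈ 9.17 years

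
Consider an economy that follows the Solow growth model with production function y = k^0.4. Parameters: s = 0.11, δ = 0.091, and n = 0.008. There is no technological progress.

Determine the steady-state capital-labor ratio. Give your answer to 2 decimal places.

At the steady state, Δk = 0, so s·k^α = (n + δ)·k.
Dividing both sides by k: k^(1−α) = s / (n + δ).
k^0.6 = 0.11 / (0.008 + 0.091) = 0.11 / 0.099 = 1.1111
k* = 1.1111^(1/0.6) ≈ 1.1919

k* ≈ 1.19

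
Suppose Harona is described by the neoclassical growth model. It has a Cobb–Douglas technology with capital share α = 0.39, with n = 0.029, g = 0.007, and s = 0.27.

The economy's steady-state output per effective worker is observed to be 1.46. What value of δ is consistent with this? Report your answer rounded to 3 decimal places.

At the steady state, Δk = 0, so s·k^α = (n + g + δ)·k.
Since y* = [s/(n + g + δ)]^(α/(1−α)), we have s/(n + g + δ) = (y*)^((1−α)/α) = 1.46^1.5641 = 1.8074.
Therefore n + g + δ = s / 1.8074 = 0.27 / 1.8074 = 0.1494, so δ = 0.1494 − 0.036 = 0.1134.

δ ≈ 0.113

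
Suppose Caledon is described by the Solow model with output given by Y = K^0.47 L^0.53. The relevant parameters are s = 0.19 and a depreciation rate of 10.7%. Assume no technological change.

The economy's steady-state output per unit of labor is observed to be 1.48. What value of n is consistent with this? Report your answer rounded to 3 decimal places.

n ≈ 0.015

At the steady state, Δk = 0, so s·k^α = (n + δ)·k.
Since y* = [s/(n + δ)]^(α/(1−α)), we have s/(n + δ) = (y*)^((1−α)/α) = 1.48^1.1277 = 1.5560.
Therefore n + δ = s / 1.5560 = 0.19 / 1.5560 = 0.1221, so n = 0.1221 − 0.107 = 0.0151.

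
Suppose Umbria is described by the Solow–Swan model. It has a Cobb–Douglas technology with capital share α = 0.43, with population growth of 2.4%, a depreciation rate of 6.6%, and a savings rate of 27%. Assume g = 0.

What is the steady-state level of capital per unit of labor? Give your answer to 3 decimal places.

At the steady state, Δk = 0, so s·k^α = (n + δ)·k.
Dividing both sides by k: k^(1−α) = s / (n + δ).
k^0.57 = 0.27 / (0.024 + 0.066) = 0.27 / 0.090 = 3.0000
k* = 3.0000^(1/0.57) ≈ 6.8716

k* = 6.872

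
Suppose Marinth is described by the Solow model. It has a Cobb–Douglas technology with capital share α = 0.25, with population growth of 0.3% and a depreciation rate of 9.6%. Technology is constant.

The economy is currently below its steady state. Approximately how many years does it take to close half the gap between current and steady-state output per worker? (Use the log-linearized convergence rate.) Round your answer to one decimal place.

Near the steady state the convergence rate is λ = (1 − α)(n + δ).
λ = (1 − 0.25) × 0.099 = 0.75 × 0.099 = 0.07425
Half-life = ln 2 / λ = 0.6931 / 0.07425 ≈ 9.33 years

about 9.3 years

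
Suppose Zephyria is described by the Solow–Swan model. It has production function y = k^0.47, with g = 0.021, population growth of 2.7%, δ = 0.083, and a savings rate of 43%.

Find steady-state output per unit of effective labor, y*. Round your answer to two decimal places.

y* = 2.87

At the steady state, Δk = 0, so s·k^α = (n + g + δ)·k.
Dividing both sides by k: k^(1−α) = s / (n + g + δ).
k^0.53 = 0.43 / (0.027 + 0.021 + 0.083) = 0.43 / 0.131 = 3.2824
k* = 3.2824^(1/0.53) ≈ 9.4177
y* = (k*)^α = 9.4177^0.47 ≈ 2.8692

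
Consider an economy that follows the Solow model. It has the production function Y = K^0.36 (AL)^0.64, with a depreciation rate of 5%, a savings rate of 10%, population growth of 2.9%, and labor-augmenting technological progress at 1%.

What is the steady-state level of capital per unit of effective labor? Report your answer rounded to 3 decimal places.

In steady state, investment equals break-even investment: s·k^α = (n + g + δ)·k.
Rearranging, k^(1−α) = s / (n + g + δ).
k^0.64 = 0.10 / (0.029 + 0.010 + 0.050) = 0.10 / 0.089 = 1.1236
k* = 1.1236^(1/0.64) ≈ 1.1997

k* ≈ 1.200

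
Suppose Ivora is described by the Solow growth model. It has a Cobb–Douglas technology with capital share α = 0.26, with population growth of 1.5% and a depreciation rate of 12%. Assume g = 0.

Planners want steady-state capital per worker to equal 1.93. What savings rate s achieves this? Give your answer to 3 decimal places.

s ≈ 0.220

In steady state, investment equals break-even investment: s·k^α = (n + δ)·k.
So s / (n + δ) = (k*)^(1−α) = 1.93^0.74 = 1.6267.
Therefore s = 1.6267 × (n + δ) = 1.6267 × 0.135 = 0.2196.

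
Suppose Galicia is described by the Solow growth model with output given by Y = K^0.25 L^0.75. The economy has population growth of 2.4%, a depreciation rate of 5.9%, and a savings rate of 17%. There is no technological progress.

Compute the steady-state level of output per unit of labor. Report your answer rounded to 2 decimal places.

In steady state, investment equals break-even investment: s·k^α = (n + δ)·k.
Dividing both sides by k: k^(1−α) = s / (n + δ).
k^0.75 = 0.17 / (0.024 + 0.059) = 0.17 / 0.083 = 2.0482
k* = 2.0482^(1/0.75) ≈ 2.6011
y* = (k*)^α = 2.6011^0.25 ≈ 1.2700

y* ≈ 1.27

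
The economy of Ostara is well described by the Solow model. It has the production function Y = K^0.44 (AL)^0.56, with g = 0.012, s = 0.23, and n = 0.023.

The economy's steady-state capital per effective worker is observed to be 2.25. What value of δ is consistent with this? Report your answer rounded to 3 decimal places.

In steady state, investment equals break-even investment: s·k^α = (n + g + δ)·k.
So s / (n + g + δ) = (k*)^(1−α) = 2.25^0.56 = 1.5748.
Therefore n + g + δ = s / 1.5748 = 0.23 / 1.5748 = 0.1461, so δ = 0.1461 − 0.035 = 0.1111.

δ ≈ 0.111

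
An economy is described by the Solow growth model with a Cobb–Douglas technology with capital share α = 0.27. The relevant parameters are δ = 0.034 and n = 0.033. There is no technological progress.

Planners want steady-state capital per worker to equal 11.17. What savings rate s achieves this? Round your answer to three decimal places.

s ≈ 0.390

Steady state requires s·f(k) = (n + δ)·k, i.e. s·k^α = (n + δ)·k.
So s / (n + δ) = (k*)^(1−α) = 11.17^0.73 = 5.8221.
Therefore s = 5.8221 × (n + δ) = 5.8221 × 0.067 = 0.3901.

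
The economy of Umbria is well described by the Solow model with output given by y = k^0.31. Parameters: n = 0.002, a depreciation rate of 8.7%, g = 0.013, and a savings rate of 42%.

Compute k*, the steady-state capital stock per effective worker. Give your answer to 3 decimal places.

At the steady state, Δk = 0, so s·k^α = (n + g + δ)·k.
Dividing both sides by k: k^(1−α) = s / (n + g + δ).
k^0.69 = 0.42 / (0.002 + 0.013 + 0.087) = 0.42 / 0.102 = 4.1176
k* = 4.1176^(1/0.69) ≈ 7.7766

k* = 7.777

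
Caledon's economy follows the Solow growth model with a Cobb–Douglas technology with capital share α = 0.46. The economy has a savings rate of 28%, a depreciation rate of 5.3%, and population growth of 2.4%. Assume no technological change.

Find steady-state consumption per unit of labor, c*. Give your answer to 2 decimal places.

c* = 2.16

In steady state, investment equals break-even investment: s·k^α = (n + δ)·k.
Dividing both sides by k: k^(1−α) = s / (n + δ).
k^0.54 = 0.28 / (0.024 + 0.053) = 0.28 / 0.077 = 3.6364
k* = 3.6364^(1/0.54) ≈ 10.9215
y* = (k*)^α = 10.9215^0.46 ≈ 3.0034
c* = (1 − s)·y* = (1 − 0.28) × 3.0034 ≈ 2.1624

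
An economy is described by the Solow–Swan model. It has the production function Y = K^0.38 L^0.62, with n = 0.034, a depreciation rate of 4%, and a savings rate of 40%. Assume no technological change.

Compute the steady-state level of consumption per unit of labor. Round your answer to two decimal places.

At the steady state, Δk = 0, so s·k^α = (n + δ)·k.
Dividing both sides by k: k^(1−α) = s / (n + δ).
k^0.62 = 0.40 / (0.034 + 0.040) = 0.40 / 0.074 = 5.4054
k* = 5.4054^(1/0.62) ≈ 15.2048
y* = (k*)^α = 15.2048^0.38 ≈ 2.8129
c* = (1 − s)·y* = (1 − 0.40) × 2.8129 ≈ 1.6877

c* = 1.69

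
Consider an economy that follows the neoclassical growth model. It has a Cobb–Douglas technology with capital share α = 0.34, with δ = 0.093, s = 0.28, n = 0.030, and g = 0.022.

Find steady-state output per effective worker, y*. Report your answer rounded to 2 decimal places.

At the steady state, Δk = 0, so s·k^α = (n + g + δ)·k.
Dividing both sides by k: k^(1−α) = s / (n + g + δ).
k^0.66 = 0.28 / (0.030 + 0.022 + 0.093) = 0.28 / 0.145 = 1.9310
k* = 1.9310^(1/0.66) ≈ 2.7102
y* = (k*)^α = 2.7102^0.34 ≈ 1.4035

y* ≈ 1.40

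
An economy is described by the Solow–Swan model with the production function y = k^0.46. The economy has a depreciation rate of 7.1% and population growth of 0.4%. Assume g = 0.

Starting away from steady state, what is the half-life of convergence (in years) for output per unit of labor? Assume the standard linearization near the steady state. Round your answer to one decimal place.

Near the steady state the convergence rate is λ = (1 − α)(n + δ).
λ = (1 − 0.46) × 0.075 = 0.54 × 0.075 = 0.0405
Half-life = ln 2 / λ = 0.6931 / 0.0405 ≈ 17.11 years

t_½ ≈ 17.1 years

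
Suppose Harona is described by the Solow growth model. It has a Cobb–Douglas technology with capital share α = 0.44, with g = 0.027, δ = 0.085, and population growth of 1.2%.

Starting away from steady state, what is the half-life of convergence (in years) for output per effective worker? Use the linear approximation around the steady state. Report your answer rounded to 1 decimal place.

about 10.0 years

Near the steady state the convergence rate is λ = (1 − α)(n + g + δ).
λ = (1 − 0.44) × 0.124 = 0.56 × 0.124 = 0.06944
Half-life = ln 2 / λ = 0.6931 / 0.06944 ≈ 9.98 years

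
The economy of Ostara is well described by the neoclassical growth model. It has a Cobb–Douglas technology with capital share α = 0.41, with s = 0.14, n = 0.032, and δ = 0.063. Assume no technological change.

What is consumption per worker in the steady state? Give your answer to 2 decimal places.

In steady state, investment equals break-even investment: s·k^α = (n + δ)·k.
Dividing both sides by k: k^(1−α) = s / (n + δ).
k^0.59 = 0.14 / (0.032 + 0.063) = 0.14 / 0.095 = 1.4737
k* = 1.4737^(1/0.59) ≈ 1.9295
y* = (k*)^α = 1.9295^0.41 ≈ 1.3093
c* = (1 − s)·y* = (1 − 0.14) × 1.3093 ≈ 1.1260

c* = 1.13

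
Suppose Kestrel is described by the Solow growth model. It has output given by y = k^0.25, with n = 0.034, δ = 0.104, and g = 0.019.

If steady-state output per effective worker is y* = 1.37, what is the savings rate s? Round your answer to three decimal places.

Steady state requires s·f(k) = (n + g + δ)·k, i.e. s·k^α = (n + g + δ)·k.
Since y* = [s/(n + g + δ)]^(α/(1−α)), we have s/(n + g + δ) = (y*)^((1−α)/α) = 1.37^3 = 2.5714.
Therefore s = 2.5714 × (n + g + δ) = 2.5714 × 0.157 = 0.4037.

s ≈ 0.404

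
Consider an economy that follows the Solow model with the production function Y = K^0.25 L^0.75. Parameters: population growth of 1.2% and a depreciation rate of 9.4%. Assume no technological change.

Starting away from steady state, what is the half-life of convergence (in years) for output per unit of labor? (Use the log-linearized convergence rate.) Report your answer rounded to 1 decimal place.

half-life ≈ 8.7 years

Near the steady state the convergence rate is λ = (1 − α)(n + δ).
λ = (1 − 0.25) × 0.106 = 0.75 × 0.106 = 0.0795
Half-life = ln 2 / λ = 0.6931 / 0.0795 ≈ 8.72 years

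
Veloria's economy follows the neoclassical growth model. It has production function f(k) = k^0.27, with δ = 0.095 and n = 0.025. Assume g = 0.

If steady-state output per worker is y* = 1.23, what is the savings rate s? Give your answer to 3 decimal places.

Steady state requires s·f(k) = (n + δ)·k, i.e. s·k^α = (n + δ)·k.
Since y* = [s/(n + δ)]^(α/(1−α)), we have s/(n + δ) = (y*)^((1−α)/α) = 1.23^2.7037 = 1.7502.
Therefore s = 1.7502 × (n + δ) = 1.7502 × 0.120 = 0.2100.

s ≈ 0.210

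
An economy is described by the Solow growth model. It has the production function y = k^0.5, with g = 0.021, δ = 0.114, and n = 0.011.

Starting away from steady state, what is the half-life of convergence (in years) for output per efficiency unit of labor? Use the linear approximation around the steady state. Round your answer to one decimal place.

about 9.5 years

Near the steady state the convergence rate is λ = (1 − α)(n + g + δ).
λ = (1 − 0.5) × 0.146 = 0.5 × 0.146 = 0.0730
Half-life = ln 2 / λ = 0.6931 / 0.0730 ≈ 9.49 years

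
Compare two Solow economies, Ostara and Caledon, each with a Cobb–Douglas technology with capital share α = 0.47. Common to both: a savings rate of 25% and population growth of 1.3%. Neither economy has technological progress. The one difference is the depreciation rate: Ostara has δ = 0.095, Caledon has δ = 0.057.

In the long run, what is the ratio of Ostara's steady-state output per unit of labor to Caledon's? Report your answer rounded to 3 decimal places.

ratio ≈ 0.681

Steady-state y* = [s/(n + δ)]^(α/(1−α)), so the ratio is [ (s_O/(n + δ)_O) / (s_C/(n + δ)_C) ]^0.8868.
s_O/(n + δ)_O = 0.25/0.108 = 2.3148; s_C/(n + δ)_C = 0.25/0.070 = 3.5714.
Ratio = (2.3148/3.5714)^0.8868 = 0.6481^0.8868 ≈ 0.6807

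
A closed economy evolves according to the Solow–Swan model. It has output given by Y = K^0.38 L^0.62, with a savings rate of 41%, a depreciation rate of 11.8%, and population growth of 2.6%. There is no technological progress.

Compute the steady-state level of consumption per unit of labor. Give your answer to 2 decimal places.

Steady state requires s·f(k) = (n + δ)·k, i.e. s·k^α = (n + δ)·k.
Dividing both sides by k: k^(1−α) = s / (n + δ).
k^0.62 = 0.41 / (0.026 + 0.118) = 0.41 / 0.144 = 2.8472
k* = 2.8472^(1/0.62) ≈ 5.4067
y* = (k*)^α = 5.4067^0.38 ≈ 1.8990
c* = (1 − s)·y* = (1 − 0.41) × 1.8990 ≈ 1.1204

c* = 1.12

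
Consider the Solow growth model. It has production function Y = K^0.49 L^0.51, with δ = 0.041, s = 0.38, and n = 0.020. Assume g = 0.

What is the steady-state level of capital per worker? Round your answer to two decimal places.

k* ≈ 36.12

Steady state requires s·f(k) = (n + δ)·k, i.e. s·k^α = (n + δ)·k.
Dividing both sides by k: k^(1−α) = s / (n + δ).
k^0.51 = 0.38 / (0.020 + 0.041) = 0.38 / 0.061 = 6.2295
k* = 6.2295^(1/0.51) ≈ 36.1203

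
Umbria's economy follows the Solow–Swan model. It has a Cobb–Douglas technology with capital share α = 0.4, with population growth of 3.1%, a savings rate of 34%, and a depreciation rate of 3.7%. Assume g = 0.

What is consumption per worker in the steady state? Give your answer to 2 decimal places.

c* ≈ 1.93

At the steady state, Δk = 0, so s·k^α = (n + δ)·k.
Rearranging, k^(1−α) = s / (n + δ).
k^0.6 = 0.34 / (0.031 + 0.037) = 0.34 / 0.068 = 5.0000
k* = 5.0000^(1/0.6) ≈ 14.6201
y* = (k*)^α = 14.6201^0.4 ≈ 2.9240
c* = (1 − s)·y* = (1 − 0.34) × 2.9240 ≈ 1.9298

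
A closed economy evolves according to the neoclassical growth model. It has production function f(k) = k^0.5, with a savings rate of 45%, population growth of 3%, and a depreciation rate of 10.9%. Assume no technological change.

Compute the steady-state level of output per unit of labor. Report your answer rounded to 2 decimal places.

y* = 3.24

Steady state requires s·f(k) = (n + δ)·k, i.e. s·k^α = (n + δ)·k.
Dividing both sides by k: k^(1−α) = s / (n + δ).
k^0.5 = 0.45 / (0.030 + 0.109) = 0.45 / 0.139 = 3.2374
k* = 3.2374^(1/0.5) ≈ 10.4808
y* = (k*)^α = 10.4808^0.5 ≈ 3.2374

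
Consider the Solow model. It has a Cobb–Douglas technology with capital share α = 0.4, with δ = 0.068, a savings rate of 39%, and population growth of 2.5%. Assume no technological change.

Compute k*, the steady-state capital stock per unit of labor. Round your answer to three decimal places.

k* = 10.905

In steady state, investment equals break-even investment: s·k^α = (n + δ)·k.
Rearranging, k^(1−α) = s / (n + δ).
k^0.6 = 0.39 / (0.025 + 0.068) = 0.39 / 0.093 = 4.1935
k* = 4.1935^(1/0.6) ≈ 10.9051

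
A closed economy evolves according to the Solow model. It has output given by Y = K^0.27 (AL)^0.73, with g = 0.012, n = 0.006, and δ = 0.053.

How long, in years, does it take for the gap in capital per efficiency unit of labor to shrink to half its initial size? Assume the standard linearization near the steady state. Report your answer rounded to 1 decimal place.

Near the steady state the convergence rate is λ = (1 − α)(n + g + δ).
λ = (1 − 0.27) × 0.071 = 0.73 × 0.071 = 0.05183
Half-life = ln 2 / λ = 0.6931 / 0.05183 ≈ 13.37 years

t_½ ≈ 13.4 years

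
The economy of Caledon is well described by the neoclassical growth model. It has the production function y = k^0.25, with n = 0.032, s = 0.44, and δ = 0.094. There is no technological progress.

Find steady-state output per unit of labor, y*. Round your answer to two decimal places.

y* ≈ 1.52

Steady state requires s·f(k) = (n + δ)·k, i.e. s·k^α = (n + δ)·k.
Rearranging, k^(1−α) = s / (n + δ).
k^0.75 = 0.44 / (0.032 + 0.094) = 0.44 / 0.126 = 3.4921
k* = 3.4921^(1/0.75) ≈ 5.2980
y* = (k*)^α = 5.2980^0.25 ≈ 1.5171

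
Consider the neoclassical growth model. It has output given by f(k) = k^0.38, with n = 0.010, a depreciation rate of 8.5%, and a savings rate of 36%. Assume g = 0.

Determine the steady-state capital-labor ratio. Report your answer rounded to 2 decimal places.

k* ≈ 8.57

Steady state requires s·f(k) = (n + δ)·k, i.e. s·k^α = (n + δ)·k.
Rearranging, k^(1−α) = s / (n + δ).
k^0.62 = 0.36 / (0.010 + 0.085) = 0.36 / 0.095 = 3.7895
k* = 3.7895^(1/0.62) ≈ 8.5743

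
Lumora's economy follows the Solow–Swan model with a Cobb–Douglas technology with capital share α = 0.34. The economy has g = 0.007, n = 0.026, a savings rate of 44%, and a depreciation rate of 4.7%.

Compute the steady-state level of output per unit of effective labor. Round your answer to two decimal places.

y* ≈ 2.41

In steady state, investment equals break-even investment: s·k^α = (n + g + δ)·k.
Rearranging, k^(1−α) = s / (n + g + δ).
k^0.66 = 0.44 / (0.026 + 0.007 + 0.047) = 0.44 / 0.080 = 5.5000
k* = 5.5000^(1/0.66) ≈ 13.2361
y* = (k*)^α = 13.2361^0.34 ≈ 2.4066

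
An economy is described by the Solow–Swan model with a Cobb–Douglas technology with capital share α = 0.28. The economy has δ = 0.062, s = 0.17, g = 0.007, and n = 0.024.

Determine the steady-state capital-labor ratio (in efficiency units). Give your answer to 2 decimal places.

At the steady state, Δk = 0, so s·k^α = (n + g + δ)·k.
Dividing both sides by k: k^(1−α) = s / (n + g + δ).
k^0.72 = 0.17 / (0.024 + 0.007 + 0.062) = 0.17 / 0.093 = 1.8280
k* = 1.8280^(1/0.72) ≈ 2.3113

k* ≈ 2.31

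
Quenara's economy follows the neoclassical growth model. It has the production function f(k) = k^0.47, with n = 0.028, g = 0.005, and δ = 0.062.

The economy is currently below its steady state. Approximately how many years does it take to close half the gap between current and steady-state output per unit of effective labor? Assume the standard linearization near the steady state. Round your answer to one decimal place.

Near the steady state the convergence rate is λ = (1 − α)(n + g + δ).
λ = (1 − 0.47) × 0.095 = 0.53 × 0.095 = 0.05035
Half-life = ln 2 / λ = 0.6931 / 0.05035 ≈ 13.77 years

half-life ≈ 13.8 years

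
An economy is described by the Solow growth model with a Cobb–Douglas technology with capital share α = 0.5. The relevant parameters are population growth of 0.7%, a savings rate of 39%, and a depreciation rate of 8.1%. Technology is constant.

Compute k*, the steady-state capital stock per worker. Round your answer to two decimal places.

k* = 19.64

In steady state, investment equals break-even investment: s·k^α = (n + δ)·k.
Dividing both sides by k: k^(1−α) = s / (n + δ).
k^0.5 = 0.39 / (0.007 + 0.081) = 0.39 / 0.088 = 4.4318
k* = 4.4318^(1/0.5) ≈ 19.6409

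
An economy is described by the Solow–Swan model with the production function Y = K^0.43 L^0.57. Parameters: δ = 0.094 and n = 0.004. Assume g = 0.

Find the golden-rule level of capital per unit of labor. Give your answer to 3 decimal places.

k_gold ≈ 13.389

The golden rule sets f'(k) = n + δ, i.e. α·k^(α−1) = n + δ.
So k^(1−α) = α / (n + δ) = 0.43 / 0.098 = 4.3878.
k_gold = 4.3878^(1/0.57) ≈ 13.3890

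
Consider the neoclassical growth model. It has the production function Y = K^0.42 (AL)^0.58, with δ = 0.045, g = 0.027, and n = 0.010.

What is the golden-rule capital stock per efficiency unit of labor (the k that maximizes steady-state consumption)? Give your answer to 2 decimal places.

The golden rule sets f'(k) = n + g + δ, i.e. α·k^(α−1) = n + g + δ.
So k^(1−α) = α / (n + g + δ) = 0.42 / 0.082 = 5.1220.
k_gold = 5.1220^(1/0.58) ≈ 16.7175

k_gold ≈ 16.72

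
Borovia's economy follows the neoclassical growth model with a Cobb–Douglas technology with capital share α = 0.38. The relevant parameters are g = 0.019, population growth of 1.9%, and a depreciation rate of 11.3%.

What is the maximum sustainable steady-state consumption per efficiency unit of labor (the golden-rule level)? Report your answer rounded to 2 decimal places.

At the golden rule, f'(k) = n + g + δ, so α·k^(α−1) = n + g + δ and k_gold = (α/(n + g + δ))^(1/(1−α)).
k_gold = (0.38/0.151)^(1/0.62) = 2.5166^1.6129 ≈ 4.4307
c_gold = f(k_gold) − (n + g + δ)·k_gold = 1.7606 − 0.151×4.4307 ≈ 1.0916

c_gold ≈ 1.09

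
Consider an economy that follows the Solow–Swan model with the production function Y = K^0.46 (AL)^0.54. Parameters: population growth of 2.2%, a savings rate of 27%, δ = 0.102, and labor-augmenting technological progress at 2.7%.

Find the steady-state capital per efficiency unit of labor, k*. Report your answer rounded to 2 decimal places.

Steady state requires s·f(k) = (n + g + δ)·k, i.e. s·k^α = (n + g + δ)·k.
Rearranging, k^(1−α) = s / (n + g + δ).
k^0.54 = 0.27 / (0.022 + 0.027 + 0.102) = 0.27 / 0.151 = 1.7881
k* = 1.7881^(1/0.54) ≈ 2.9335

k* ≈ 2.93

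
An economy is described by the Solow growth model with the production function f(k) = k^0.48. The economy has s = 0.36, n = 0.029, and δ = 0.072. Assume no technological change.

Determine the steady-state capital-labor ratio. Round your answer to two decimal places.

k* ≈ 11.52

In steady state, investment equals break-even investment: s·k^α = (n + δ)·k.
Dividing both sides by k: k^(1−α) = s / (n + δ).
k^0.52 = 0.36 / (0.029 + 0.072) = 0.36 / 0.101 = 3.5644
k* = 3.5644^(1/0.52) ≈ 11.5216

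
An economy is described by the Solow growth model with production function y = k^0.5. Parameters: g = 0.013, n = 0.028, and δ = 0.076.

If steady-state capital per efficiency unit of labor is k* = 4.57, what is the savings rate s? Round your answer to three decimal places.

At the steady state, Δk = 0, so s·k^α = (n + g + δ)·k.
So s / (n + g + δ) = (k*)^(1−α) = 4.57^0.5 = 2.1378.
Therefore s = 2.1378 × (n + g + δ) = 2.1378 × 0.117 = 0.2501.

s ≈ 0.250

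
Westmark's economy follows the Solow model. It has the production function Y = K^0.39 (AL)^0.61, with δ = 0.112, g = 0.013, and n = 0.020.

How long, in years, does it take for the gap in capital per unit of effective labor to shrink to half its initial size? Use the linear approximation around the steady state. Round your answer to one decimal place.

t_½ ≈ 7.8 years

Near the steady state the convergence rate is λ = (1 − α)(n + g + δ).
λ = (1 − 0.39) × 0.145 = 0.61 × 0.145 = 0.08845
Half-life = ln 2 / λ = 0.6931 / 0.08845 ≈ 7.84 years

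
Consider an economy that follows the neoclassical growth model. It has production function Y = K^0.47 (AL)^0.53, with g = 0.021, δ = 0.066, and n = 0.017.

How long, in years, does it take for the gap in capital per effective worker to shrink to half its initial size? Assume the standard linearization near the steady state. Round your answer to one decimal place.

t_½ ≈ 12.6 years

Near the steady state the convergence rate is λ = (1 − α)(n + g + δ).
λ = (1 − 0.47) × 0.104 = 0.53 × 0.104 = 0.05512
Half-life = ln 2 / λ = 0.6931 / 0.05512 ≈ 12.57 years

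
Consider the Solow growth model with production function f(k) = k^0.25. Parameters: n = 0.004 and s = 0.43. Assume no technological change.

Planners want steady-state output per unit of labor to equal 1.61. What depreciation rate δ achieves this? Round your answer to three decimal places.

In steady state, investment equals break-even investment: s·k^α = (n + δ)·k.
Since y* = [s/(n + δ)]^(α/(1−α)), we have s/(n + δ) = (y*)^((1−α)/α) = 1.61^3 = 4.1733.
Therefore n + δ = s / 4.1733 = 0.43 / 4.1733 = 0.1030, so δ = 0.1030 − 0.004 = 0.0990.

δ ≈ 0.099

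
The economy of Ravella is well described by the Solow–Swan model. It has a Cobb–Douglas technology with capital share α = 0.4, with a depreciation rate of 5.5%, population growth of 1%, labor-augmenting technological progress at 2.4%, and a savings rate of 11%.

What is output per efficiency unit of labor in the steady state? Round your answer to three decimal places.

At the steady state, Δk = 0, so s·k^α = (n + g + δ)·k.
Rearranging, k^(1−α) = s / (n + g + δ).
k^0.6 = 0.11 / (0.010 + 0.024 + 0.055) = 0.11 / 0.089 = 1.2360
k* = 1.2360^(1/0.6) ≈ 1.4235
y* = (k*)^α = 1.4235^0.4 ≈ 1.1517

y* = 1.152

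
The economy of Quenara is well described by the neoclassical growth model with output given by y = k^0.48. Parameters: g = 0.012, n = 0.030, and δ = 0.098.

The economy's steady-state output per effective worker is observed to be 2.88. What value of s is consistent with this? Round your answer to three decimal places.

s ≈ 0.440

In steady state, investment equals break-even investment: s·k^α = (n + g + δ)·k.
Since y* = [s/(n + g + δ)]^(α/(1−α)), we have s/(n + g + δ) = (y*)^((1−α)/α) = 2.88^1.0833 = 3.1453.
Therefore s = 3.1453 × (n + g + δ) = 3.1453 × 0.140 = 0.4403.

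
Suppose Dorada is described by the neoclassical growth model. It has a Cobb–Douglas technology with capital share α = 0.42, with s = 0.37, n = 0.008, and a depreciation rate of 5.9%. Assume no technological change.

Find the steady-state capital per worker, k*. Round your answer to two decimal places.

At the steady state, Δk = 0, so s·k^α = (n + δ)·k.
Rearranging, k^(1−α) = s / (n + δ).
k^0.58 = 0.37 / (0.008 + 0.059) = 0.37 / 0.067 = 5.5224
k* = 5.5224^(1/0.58) ≈ 19.0340

k* ≈ 19.03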